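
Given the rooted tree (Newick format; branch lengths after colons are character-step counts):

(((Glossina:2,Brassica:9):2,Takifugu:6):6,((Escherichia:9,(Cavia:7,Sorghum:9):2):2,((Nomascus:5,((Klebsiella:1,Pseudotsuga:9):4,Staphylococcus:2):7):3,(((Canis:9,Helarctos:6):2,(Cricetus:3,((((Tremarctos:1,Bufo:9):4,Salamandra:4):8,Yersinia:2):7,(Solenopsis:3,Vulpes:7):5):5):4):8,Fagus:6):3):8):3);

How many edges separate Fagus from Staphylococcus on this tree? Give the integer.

5

The MRCA of Fagus and Staphylococcus is the node subtending ((Nomascus,((Klebsiella,Pseudotsuga),Staphylococcus)),(((Canis,Helarctos),(Cricetus,((((Tremarctos,Bufo),Salamandra),Yersinia),(Solenopsis,Vulpes)))),Fagus)).
From Fagus up to that node: 2 branches. From Staphylococcus up to the same node: 3 branches. Total: 2 + 3 = 5.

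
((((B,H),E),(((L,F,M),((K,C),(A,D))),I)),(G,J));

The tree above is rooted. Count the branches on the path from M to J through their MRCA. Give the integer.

The MRCA of M and J is the root of the tree.
From M up to that node: 5 branches. From J up to the same node: 2 branches. Total: 5 + 2 = 7.

7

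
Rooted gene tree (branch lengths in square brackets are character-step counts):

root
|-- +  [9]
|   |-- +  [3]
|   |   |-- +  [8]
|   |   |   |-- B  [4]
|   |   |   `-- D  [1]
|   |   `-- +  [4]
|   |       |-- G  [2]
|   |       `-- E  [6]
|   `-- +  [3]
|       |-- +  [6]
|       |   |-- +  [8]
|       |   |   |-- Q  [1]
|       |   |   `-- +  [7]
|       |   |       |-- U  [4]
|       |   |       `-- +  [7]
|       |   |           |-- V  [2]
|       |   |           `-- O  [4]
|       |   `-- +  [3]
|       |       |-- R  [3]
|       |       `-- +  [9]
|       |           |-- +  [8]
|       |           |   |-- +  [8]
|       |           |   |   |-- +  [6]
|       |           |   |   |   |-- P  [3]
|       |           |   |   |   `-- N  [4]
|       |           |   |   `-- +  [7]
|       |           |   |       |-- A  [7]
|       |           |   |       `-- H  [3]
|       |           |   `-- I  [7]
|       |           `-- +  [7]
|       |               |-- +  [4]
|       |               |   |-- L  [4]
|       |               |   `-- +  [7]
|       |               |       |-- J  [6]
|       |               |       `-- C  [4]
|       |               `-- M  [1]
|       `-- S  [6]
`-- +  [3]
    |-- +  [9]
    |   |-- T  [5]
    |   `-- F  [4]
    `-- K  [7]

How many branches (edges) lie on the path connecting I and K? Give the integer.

9

The MRCA of I and K is the root of the tree.
From I up to that node: 7 branches. From K up to the same node: 2 branches. Total: 7 + 2 = 9.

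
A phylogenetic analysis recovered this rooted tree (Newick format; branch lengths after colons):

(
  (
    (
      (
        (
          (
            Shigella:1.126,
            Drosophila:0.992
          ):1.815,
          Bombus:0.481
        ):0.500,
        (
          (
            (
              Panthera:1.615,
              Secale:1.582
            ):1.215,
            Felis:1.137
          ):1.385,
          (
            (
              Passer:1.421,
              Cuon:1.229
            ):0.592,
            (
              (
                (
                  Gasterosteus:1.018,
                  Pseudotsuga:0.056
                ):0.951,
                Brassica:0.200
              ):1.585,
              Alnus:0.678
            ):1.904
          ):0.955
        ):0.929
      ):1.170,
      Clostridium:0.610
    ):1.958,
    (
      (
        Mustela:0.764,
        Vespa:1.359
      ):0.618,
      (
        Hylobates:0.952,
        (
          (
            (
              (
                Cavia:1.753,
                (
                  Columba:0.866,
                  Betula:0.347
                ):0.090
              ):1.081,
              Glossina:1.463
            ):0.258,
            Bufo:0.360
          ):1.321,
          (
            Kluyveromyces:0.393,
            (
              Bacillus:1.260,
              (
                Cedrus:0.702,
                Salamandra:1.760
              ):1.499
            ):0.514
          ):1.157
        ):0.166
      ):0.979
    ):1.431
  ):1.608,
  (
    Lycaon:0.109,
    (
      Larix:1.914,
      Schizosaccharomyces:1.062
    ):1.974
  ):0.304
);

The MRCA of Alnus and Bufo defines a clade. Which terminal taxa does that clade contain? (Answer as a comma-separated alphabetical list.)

Alnus, Bacillus, Betula, Bombus, Brassica, Bufo, Cavia, Cedrus, Clostridium, Columba, Cuon, Drosophila, Felis, Gasterosteus, Glossina, Hylobates, Kluyveromyces, Mustela, Panthera, Passer, Pseudotsuga, Salamandra, Secale, Shigella, Vespa

Tracing Alnus: it sits inside (((Gasterosteus,Pseudotsuga),Brassica),Alnus).
Tracing Bufo: it sits inside (((Cavia,(Columba,Betula)),Glossina),Bufo).
The smallest clade enclosing both is (((((Shigella,Drosophila),Bombus),(((Panthera,Secale),Felis),((Passer,Cuon),(((Gasterosteus,Pseudotsuga),Brassica),Alnus)))),Clostridium),((Mustela,Vespa),(Hylobates,((((Cavia,(Columba,Betula)),Glossina),Bufo),(Kluyveromyces,(Bacillus,(Cedrus,Salamandra))))))); the answer is its 25 terminal taxa in alphabetical order.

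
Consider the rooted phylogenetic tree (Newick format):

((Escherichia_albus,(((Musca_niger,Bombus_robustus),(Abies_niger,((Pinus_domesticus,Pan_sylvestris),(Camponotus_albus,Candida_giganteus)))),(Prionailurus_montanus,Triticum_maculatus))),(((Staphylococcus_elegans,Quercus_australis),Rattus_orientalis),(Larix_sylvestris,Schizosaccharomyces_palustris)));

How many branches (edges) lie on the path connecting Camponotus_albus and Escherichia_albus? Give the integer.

The MRCA of Camponotus_albus and Escherichia_albus is the node subtending (Escherichia_albus,(((Musca_niger,Bombus_robustus),(Abies_niger,((Pinus_domesticus,Pan_sylvestris),(Camponotus_albus,Candida_giganteus)))),(Prionailurus_montanus,Triticum_maculatus))).
From Camponotus_albus up to that node: 6 branches. From Escherichia_albus up to the same node: 1 branch. Total: 6 + 1 = 7.

7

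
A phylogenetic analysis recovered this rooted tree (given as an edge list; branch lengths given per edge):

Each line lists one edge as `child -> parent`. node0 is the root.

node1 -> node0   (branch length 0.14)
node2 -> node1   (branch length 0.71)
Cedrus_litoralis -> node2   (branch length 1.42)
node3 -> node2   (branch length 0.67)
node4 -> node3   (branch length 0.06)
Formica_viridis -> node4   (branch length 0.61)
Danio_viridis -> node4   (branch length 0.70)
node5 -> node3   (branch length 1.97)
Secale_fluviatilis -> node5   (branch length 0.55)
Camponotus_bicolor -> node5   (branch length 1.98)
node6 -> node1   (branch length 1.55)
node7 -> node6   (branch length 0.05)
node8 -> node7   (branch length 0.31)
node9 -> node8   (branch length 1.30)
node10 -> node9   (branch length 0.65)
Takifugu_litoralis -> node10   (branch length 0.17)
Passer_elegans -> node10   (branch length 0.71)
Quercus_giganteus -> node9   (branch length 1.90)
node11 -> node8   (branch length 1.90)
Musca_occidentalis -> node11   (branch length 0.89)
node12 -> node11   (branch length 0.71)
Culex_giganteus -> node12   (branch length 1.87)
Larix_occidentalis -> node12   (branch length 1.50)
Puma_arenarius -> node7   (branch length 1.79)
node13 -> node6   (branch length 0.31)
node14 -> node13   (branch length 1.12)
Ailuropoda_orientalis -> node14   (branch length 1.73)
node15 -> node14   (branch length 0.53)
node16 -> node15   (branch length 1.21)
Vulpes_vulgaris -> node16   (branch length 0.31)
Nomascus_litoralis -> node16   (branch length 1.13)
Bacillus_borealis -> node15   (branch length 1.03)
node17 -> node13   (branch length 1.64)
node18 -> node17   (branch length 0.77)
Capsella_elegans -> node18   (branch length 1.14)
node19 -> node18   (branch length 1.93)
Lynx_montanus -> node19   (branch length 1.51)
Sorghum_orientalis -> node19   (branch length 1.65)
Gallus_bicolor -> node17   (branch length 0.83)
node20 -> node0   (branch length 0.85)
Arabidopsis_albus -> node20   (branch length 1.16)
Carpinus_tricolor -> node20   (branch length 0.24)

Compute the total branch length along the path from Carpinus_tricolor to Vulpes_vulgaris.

6.26

The path runs Carpinus_tricolor → … → MRCA → … → Vulpes_vulgaris; the MRCA is the root of the tree.
Branch lengths along that path: 0.24 + 0.85 + 0.14 + 1.55 + 0.31 + 1.12 + 0.53 + 1.21 + 0.31 = 6.26.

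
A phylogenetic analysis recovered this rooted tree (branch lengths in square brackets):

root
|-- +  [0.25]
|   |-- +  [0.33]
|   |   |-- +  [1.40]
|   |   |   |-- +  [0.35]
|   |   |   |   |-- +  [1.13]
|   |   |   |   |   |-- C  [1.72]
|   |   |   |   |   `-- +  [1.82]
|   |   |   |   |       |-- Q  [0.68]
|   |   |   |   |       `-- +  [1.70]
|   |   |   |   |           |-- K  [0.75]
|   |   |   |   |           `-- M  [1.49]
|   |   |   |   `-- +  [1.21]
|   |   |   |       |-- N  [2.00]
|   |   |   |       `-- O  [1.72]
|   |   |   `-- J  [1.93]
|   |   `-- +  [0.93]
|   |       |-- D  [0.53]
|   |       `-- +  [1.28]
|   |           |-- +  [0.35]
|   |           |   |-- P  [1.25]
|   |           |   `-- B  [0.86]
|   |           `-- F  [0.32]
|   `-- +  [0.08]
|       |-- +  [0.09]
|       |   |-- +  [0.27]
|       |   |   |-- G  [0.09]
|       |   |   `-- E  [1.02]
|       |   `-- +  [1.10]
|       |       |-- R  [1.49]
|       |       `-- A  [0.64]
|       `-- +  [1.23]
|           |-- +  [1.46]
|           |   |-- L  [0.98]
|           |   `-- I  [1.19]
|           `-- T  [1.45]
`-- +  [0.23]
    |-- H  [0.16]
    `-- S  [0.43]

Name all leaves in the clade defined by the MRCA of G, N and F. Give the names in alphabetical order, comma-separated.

A, B, C, D, E, F, G, I, J, K, L, M, N, O, P, Q, R, T

Tracing G: it sits inside (G,E).
Tracing N: it sits inside (N,O).
Tracing F: it sits inside ((P,B),F).
The smallest clade enclosing all 3 is (((((C,(Q,(K,M))),(N,O)),J),(D,((P,B),F))),(((G,E),(R,A)),((L,I),T))); the answer is its 18 terminal taxa in alphabetical order.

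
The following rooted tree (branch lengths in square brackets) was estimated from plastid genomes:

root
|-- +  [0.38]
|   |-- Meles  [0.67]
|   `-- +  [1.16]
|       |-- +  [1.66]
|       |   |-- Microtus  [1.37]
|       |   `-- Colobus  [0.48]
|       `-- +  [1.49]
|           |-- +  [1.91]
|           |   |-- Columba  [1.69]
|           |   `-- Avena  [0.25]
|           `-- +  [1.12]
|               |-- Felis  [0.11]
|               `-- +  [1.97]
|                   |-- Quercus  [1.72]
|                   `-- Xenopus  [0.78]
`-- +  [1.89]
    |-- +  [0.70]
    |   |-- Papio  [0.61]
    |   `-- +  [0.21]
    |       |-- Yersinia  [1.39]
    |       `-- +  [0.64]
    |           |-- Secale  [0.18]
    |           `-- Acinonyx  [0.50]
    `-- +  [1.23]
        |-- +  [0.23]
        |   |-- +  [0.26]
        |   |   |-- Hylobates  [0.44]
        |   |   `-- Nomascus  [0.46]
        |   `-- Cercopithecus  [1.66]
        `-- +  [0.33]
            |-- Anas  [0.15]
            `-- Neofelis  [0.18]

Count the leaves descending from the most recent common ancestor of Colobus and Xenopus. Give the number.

The MRCA of Colobus and Xenopus is the node subtending ((Microtus,Colobus),((Columba,Avena),(Felis,(Quercus,Xenopus)))).
That clade contains 7 terminal taxa: Avena, Colobus, Columba, Felis, Microtus, Quercus, Xenopus.

7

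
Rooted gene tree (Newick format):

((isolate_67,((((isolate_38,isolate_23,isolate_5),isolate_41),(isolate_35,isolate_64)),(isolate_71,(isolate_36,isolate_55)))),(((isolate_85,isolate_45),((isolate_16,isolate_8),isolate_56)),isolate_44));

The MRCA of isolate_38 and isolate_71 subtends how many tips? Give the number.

9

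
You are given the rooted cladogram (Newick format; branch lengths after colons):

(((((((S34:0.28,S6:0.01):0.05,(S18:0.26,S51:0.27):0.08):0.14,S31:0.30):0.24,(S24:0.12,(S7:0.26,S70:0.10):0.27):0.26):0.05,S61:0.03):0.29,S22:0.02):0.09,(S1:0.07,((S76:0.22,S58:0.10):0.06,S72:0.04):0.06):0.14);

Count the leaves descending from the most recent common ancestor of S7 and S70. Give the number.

2

The MRCA of S7 and S70 is the node subtending (S7,S70).
That clade contains 2 terminal taxa: S7, S70.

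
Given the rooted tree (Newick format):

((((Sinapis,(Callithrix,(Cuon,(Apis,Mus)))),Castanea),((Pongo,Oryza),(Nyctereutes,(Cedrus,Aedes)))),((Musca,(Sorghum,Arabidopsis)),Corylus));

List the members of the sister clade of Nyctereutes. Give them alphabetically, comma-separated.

Aedes, Cedrus

Nyctereutes attaches to the tree at the node subtending (Nyctereutes,(Cedrus,Aedes)).
The other lineage descending from that same node — the sister group — is (Cedrus,Aedes); its 2 tips in alphabetical order are the answer.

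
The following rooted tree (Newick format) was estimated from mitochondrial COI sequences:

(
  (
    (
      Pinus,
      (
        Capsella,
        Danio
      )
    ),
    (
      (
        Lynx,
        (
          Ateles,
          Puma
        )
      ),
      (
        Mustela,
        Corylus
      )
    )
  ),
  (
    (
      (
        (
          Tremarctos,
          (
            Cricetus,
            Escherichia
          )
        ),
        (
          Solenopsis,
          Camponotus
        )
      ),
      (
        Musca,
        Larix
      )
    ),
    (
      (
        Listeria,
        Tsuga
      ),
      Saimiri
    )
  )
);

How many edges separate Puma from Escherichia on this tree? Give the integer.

11

The MRCA of Puma and Escherichia is the root of the tree.
From Puma up to that node: 5 branches. From Escherichia up to the same node: 6 branches. Total: 5 + 6 = 11.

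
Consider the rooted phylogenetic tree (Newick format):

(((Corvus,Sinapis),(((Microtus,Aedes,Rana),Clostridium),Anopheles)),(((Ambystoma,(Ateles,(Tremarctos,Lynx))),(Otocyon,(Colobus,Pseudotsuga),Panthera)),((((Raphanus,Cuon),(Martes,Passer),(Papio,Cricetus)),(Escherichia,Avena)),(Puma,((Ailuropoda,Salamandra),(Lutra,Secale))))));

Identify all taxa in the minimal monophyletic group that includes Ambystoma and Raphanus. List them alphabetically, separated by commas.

Ailuropoda, Ambystoma, Ateles, Avena, Colobus, Cricetus, Cuon, Escherichia, Lutra, Lynx, Martes, Otocyon, Panthera, Papio, Passer, Pseudotsuga, Puma, Raphanus, Salamandra, Secale, Tremarctos

Tracing Ambystoma: it sits inside (Ambystoma,(Ateles,(Tremarctos,Lynx))).
Tracing Raphanus: it sits inside (Raphanus,Cuon).
The smallest clade enclosing both is (((Ambystoma,(Ateles,(Tremarctos,Lynx))),(Otocyon,(Colobus,Pseudotsuga),Panthera)),((((Raphanus,Cuon),(Martes,Passer),(Papio,Cricetus)),(Escherichia,Avena)),(Puma,((Ailuropoda,Salamandra),(Lutra,Secale))))); the answer is its 21 terminal taxa in alphabetical order.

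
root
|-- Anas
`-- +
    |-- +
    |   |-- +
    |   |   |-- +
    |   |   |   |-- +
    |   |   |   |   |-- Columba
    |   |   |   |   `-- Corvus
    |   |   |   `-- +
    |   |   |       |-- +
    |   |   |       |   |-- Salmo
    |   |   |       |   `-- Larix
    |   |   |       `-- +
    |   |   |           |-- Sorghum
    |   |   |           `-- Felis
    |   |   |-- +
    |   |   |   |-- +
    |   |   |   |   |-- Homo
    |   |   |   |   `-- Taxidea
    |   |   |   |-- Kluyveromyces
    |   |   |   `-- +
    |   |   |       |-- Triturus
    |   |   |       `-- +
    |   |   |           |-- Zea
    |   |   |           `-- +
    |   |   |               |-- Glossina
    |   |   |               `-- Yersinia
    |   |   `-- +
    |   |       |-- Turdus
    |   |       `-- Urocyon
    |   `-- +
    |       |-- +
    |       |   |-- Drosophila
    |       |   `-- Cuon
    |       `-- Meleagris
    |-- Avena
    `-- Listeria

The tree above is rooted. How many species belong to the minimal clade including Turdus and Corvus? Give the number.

The MRCA of Turdus and Corvus is the node subtending (((Columba,Corvus),((Salmo,Larix),(Sorghum,Felis))),((Homo,Taxidea),Kluyveromyces,(Triturus,(Zea,(Glossina,Yersinia)))),(Turdus,Urocyon)).
That clade contains 15 terminal taxa: Columba, Corvus, Felis, Glossina, Homo, Kluyveromyces, Larix, Salmo, Sorghum, Taxidea, Triturus, Turdus, Urocyon, Yersinia, Zea.

15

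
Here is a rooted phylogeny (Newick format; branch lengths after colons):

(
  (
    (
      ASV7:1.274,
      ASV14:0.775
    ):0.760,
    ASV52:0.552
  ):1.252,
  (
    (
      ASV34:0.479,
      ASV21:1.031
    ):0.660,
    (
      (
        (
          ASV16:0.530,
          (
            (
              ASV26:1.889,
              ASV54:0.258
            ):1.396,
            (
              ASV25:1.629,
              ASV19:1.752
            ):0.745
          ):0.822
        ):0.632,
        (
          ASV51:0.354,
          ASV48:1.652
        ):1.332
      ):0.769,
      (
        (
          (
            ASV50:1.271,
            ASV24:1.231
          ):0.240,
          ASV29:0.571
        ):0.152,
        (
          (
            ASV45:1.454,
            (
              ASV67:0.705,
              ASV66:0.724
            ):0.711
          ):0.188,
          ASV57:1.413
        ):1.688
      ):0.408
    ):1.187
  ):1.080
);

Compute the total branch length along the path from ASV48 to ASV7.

The path runs ASV48 → … → MRCA → … → ASV7; the MRCA is the root of the tree.
Branch lengths along that path: 1.652 + 1.332 + 0.769 + 1.187 + 1.080 + 1.252 + 0.760 + 1.274 = 9.306.

9.306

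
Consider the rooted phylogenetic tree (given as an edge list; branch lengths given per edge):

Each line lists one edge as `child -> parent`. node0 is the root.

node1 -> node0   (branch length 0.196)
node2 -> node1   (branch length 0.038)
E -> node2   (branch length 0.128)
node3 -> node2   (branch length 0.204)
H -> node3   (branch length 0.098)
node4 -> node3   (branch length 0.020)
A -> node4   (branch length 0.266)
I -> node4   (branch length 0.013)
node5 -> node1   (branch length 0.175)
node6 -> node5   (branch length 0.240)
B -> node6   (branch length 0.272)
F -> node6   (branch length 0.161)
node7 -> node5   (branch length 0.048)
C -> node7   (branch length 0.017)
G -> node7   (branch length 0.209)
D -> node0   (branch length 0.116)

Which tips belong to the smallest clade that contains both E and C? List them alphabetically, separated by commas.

A, B, C, E, F, G, H, I

Tracing E: it sits inside (E,(H,(A,I))).
Tracing C: it sits inside (C,G).
The smallest clade enclosing both is ((E,(H,(A,I))),((B,F),(C,G))); the answer is its 8 terminal taxa in alphabetical order.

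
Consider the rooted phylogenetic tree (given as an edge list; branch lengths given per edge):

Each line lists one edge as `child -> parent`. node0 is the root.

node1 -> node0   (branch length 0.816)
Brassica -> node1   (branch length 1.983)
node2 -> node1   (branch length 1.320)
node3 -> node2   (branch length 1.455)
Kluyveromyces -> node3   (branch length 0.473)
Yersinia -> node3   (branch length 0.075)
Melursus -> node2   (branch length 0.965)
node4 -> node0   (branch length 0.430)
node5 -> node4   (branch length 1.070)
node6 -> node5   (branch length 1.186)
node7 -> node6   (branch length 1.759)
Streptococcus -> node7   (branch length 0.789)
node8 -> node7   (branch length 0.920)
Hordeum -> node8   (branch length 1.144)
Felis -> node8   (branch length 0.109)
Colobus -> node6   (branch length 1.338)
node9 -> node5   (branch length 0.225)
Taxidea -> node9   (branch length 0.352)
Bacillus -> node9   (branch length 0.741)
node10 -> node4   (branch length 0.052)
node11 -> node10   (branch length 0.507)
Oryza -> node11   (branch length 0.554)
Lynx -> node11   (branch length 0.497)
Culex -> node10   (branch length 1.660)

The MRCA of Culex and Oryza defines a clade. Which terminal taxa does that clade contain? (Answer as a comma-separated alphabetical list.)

Culex, Lynx, Oryza

Tracing Culex: it sits inside ((Oryza,Lynx),Culex).
Tracing Oryza: it sits inside (Oryza,Lynx).
The smallest clade enclosing both is ((Oryza,Lynx),Culex); the answer is its 3 terminal taxa in alphabetical order.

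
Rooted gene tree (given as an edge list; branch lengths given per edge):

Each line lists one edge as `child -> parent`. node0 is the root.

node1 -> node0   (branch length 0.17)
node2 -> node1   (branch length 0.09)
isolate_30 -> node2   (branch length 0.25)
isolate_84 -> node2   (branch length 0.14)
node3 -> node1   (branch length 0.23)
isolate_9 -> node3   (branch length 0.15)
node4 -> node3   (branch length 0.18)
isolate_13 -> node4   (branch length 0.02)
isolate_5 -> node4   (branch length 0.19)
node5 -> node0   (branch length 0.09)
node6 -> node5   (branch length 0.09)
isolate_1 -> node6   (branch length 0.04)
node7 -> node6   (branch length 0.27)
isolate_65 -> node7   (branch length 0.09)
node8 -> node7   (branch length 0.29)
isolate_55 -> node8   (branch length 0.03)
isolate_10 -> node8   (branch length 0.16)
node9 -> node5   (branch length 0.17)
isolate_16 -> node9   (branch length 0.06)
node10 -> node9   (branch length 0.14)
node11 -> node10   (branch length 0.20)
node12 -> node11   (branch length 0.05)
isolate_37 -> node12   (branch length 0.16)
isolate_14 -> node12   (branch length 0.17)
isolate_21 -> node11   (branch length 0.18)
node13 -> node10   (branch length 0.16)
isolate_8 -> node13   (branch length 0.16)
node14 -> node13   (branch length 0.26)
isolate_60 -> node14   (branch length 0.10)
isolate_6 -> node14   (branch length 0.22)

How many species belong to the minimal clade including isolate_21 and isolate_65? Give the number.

11

The MRCA of isolate_21 and isolate_65 is the node subtending ((isolate_1,(isolate_65,(isolate_55,isolate_10))),(isolate_16,(((isolate_37,isolate_14),isolate_21),(isolate_8,(isolate_60,isolate_6))))).
That clade contains 11 terminal taxa: isolate_1, isolate_10, isolate_14, isolate_16, isolate_21, isolate_37, isolate_55, isolate_6, isolate_60, isolate_65, isolate_8.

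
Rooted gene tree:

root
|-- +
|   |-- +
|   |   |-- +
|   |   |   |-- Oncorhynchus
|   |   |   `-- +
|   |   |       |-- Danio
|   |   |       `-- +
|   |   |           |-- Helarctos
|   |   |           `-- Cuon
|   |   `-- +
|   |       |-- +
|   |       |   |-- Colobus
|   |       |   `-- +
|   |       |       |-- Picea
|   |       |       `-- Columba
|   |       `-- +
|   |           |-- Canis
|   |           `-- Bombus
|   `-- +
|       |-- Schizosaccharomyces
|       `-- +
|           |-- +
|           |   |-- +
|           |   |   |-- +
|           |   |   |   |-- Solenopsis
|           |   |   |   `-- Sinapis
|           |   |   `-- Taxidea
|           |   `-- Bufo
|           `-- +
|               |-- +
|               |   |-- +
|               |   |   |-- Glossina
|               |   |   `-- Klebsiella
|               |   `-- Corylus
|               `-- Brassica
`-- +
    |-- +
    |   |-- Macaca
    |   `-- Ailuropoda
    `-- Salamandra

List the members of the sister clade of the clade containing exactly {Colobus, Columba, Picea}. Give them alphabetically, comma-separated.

The clade containing exactly {Colobus, Columba, Picea} attaches to the tree at the node subtending ((Colobus,(Picea,Columba)),(Canis,Bombus)).
The other lineage descending from that same node — the sister group — is (Canis,Bombus); its 2 tips in alphabetical order are the answer.

Bombus, Canis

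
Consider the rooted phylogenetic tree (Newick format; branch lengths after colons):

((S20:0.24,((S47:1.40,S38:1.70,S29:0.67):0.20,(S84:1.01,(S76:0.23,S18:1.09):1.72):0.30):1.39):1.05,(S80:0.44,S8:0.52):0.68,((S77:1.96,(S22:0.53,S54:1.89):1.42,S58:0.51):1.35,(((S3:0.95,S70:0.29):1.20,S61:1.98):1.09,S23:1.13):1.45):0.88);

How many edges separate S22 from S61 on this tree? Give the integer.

The MRCA of S22 and S61 is the node subtending ((S77,(S22,S54),S58),(((S3,S70),S61),S23)).
From S22 up to that node: 3 branches. From S61 up to the same node: 3 branches. Total: 3 + 3 = 6.

6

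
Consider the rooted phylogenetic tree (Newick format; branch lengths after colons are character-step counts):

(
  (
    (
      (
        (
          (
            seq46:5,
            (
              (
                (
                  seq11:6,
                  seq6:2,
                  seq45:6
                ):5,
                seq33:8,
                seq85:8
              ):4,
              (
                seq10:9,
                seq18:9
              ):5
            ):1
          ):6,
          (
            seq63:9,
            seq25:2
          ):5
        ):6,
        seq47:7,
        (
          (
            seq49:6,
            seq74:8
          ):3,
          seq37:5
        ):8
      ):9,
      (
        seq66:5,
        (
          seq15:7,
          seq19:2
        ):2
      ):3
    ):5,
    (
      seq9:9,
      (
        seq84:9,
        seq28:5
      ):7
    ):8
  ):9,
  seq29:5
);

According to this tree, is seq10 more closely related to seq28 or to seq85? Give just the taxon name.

seq85

The MRCA of seq10 and seq85 subtends (((seq11,seq6,seq45),seq33,seq85),(seq10,seq18)) (7 taxa).
The MRCA of seq10 and seq28 subtends (((((seq46,(((seq11,seq6,seq45),seq33,seq85),(seq10,seq18))),(seq63,seq25)),seq47,((seq49,seq74),seq37)),(seq66,(seq15,seq19))),(seq9,(seq84,seq28))) (20 taxa).
The first is nested inside the second, so seq10 shares a more recent common ancestor with seq85.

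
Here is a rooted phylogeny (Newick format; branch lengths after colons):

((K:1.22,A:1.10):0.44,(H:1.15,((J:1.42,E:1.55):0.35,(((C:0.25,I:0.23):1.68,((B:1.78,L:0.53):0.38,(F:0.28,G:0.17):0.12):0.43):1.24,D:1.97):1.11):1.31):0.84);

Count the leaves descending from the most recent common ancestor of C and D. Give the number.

The MRCA of C and D is the node subtending (((C,I),((B,L),(F,G))),D).
That clade contains 7 terminal taxa: B, C, D, F, G, I, L.

7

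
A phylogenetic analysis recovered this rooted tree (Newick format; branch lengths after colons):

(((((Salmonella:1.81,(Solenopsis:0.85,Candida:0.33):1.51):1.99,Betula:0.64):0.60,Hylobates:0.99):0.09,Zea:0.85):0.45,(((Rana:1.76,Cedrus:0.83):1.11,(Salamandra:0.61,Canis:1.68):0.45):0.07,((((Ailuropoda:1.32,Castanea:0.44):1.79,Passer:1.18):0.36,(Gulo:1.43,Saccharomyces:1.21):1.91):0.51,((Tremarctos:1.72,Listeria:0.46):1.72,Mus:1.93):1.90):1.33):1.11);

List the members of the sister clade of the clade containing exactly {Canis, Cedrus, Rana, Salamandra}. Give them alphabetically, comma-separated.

The clade containing exactly {Canis, Cedrus, Rana, Salamandra} attaches to the tree at the node subtending (((Rana,Cedrus),(Salamandra,Canis)),((((Ailuropoda,Castanea),Passer),(Gulo,Saccharomyces)),((Tremarctos,Listeria),Mus))).
The other lineage descending from that same node — the sister group — is ((((Ailuropoda,Castanea),Passer),(Gulo,Saccharomyces)),((Tremarctos,Listeria),Mus)); its 8 tips in alphabetical order are the answer.

Ailuropoda, Castanea, Gulo, Listeria, Mus, Passer, Saccharomyces, Tremarctos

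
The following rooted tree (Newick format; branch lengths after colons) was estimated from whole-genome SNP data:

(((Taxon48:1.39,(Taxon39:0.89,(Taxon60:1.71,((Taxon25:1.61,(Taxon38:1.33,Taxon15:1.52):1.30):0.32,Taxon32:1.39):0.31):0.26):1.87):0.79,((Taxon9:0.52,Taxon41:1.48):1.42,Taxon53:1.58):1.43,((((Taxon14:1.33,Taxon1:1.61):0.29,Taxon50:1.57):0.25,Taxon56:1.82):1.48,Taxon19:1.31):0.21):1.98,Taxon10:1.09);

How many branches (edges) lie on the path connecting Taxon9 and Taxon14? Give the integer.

The MRCA of Taxon9 and Taxon14 is the node subtending ((Taxon48,(Taxon39,(Taxon60,((Taxon25,(Taxon38,Taxon15)),Taxon32)))),((Taxon9,Taxon41),Taxon53),((((Taxon14,Taxon1),Taxon50),Taxon56),Taxon19)).
From Taxon9 up to that node: 3 branches. From Taxon14 up to the same node: 5 branches. Total: 3 + 5 = 8.

8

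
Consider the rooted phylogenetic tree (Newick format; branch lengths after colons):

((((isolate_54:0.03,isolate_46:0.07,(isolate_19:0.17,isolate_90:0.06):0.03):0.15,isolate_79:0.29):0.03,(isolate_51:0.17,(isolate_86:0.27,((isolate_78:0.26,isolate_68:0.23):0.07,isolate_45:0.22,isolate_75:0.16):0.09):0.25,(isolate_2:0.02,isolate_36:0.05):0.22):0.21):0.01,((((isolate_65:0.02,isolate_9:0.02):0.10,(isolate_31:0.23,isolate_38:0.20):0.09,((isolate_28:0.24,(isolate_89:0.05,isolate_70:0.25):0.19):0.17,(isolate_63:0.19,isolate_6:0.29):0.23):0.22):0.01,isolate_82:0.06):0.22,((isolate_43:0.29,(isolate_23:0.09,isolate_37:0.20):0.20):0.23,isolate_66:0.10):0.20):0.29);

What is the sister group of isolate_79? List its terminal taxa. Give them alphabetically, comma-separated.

isolate_79 attaches to the tree at the node subtending ((isolate_54,isolate_46,(isolate_19,isolate_90)),isolate_79).
The other lineage descending from that same node — the sister group — is (isolate_54,isolate_46,(isolate_19,isolate_90)); its 4 tips in alphabetical order are the answer.

isolate_19, isolate_46, isolate_54, isolate_90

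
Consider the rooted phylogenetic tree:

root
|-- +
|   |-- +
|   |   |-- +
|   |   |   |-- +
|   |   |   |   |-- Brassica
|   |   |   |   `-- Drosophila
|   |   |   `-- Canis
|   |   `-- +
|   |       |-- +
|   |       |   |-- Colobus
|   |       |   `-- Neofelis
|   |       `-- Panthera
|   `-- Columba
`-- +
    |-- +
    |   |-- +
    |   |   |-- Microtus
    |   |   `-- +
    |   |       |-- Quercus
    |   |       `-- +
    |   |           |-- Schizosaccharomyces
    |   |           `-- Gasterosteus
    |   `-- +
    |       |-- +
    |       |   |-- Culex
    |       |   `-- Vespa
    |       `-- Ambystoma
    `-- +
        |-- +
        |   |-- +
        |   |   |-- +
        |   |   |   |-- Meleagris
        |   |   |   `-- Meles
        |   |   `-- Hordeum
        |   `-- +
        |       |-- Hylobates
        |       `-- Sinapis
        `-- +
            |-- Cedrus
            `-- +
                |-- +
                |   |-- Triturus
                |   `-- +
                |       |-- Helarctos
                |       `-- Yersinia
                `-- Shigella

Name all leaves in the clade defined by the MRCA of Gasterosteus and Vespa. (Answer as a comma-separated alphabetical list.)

Ambystoma, Culex, Gasterosteus, Microtus, Quercus, Schizosaccharomyces, Vespa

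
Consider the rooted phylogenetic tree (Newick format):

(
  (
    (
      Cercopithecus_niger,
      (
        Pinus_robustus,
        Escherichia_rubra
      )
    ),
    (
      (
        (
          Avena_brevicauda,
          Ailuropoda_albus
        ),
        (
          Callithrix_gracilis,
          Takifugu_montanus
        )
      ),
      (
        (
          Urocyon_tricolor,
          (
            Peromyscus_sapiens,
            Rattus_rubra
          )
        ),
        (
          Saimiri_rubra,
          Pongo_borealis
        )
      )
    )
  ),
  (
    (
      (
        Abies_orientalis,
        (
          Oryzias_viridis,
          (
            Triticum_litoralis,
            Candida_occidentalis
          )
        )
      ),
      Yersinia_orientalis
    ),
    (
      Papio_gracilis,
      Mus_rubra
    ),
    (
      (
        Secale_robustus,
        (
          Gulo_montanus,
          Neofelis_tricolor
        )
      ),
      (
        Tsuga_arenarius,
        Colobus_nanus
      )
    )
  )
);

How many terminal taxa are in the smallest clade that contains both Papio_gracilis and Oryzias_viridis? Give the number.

The MRCA of Papio_gracilis and Oryzias_viridis is the node subtending (((Abies_orientalis,(Oryzias_viridis,(Triticum_litoralis,Candida_occidentalis))),Yersinia_orientalis),(Papio_gracilis,Mus_rubra),((Secale_robustus,(Gulo_montanus,Neofelis_tricolor)),(Tsuga_arenarius,Colobus_nanus))).
That clade contains 12 terminal taxa: Abies_orientalis, Candida_occidentalis, Colobus_nanus, Gulo_montanus, Mus_rubra, Neofelis_tricolor, Oryzias_viridis, Papio_gracilis, Secale_robustus, Triticum_litoralis, Tsuga_arenarius, Yersinia_orientalis.

12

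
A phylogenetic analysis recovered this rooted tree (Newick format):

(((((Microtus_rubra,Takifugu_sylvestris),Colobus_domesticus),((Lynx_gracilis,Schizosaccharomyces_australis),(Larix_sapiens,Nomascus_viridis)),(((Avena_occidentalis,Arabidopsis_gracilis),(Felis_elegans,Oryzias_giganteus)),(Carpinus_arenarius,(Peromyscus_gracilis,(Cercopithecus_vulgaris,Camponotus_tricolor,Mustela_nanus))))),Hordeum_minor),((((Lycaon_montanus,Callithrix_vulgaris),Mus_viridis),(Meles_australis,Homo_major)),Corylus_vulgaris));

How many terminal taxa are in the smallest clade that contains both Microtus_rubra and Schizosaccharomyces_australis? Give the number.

The MRCA of Microtus_rubra and Schizosaccharomyces_australis is the node subtending (((Microtus_rubra,Takifugu_sylvestris),Colobus_domesticus),((Lynx_gracilis,Schizosaccharomyces_australis),(Larix_sapiens,Nomascus_viridis)),(((Avena_occidentalis,Arabidopsis_gracilis),(Felis_elegans,Oryzias_giganteus)),(Carpinus_arenarius,(Peromyscus_gracilis,(Cercopithecus_vulgaris,Camponotus_tricolor,Mustela_nanus))))).
That clade contains 16 terminal taxa: Arabidopsis_gracilis, Avena_occidentalis, Camponotus_tricolor, Carpinus_arenarius, Cercopithecus_vulgaris, Colobus_domesticus, Felis_elegans, Larix_sapiens, Lynx_gracilis, Microtus_rubra, Mustela_nanus, Nomascus_viridis, Oryzias_giganteus, Peromyscus_gracilis, Schizosaccharomyces_australis, Takifugu_sylvestris.

16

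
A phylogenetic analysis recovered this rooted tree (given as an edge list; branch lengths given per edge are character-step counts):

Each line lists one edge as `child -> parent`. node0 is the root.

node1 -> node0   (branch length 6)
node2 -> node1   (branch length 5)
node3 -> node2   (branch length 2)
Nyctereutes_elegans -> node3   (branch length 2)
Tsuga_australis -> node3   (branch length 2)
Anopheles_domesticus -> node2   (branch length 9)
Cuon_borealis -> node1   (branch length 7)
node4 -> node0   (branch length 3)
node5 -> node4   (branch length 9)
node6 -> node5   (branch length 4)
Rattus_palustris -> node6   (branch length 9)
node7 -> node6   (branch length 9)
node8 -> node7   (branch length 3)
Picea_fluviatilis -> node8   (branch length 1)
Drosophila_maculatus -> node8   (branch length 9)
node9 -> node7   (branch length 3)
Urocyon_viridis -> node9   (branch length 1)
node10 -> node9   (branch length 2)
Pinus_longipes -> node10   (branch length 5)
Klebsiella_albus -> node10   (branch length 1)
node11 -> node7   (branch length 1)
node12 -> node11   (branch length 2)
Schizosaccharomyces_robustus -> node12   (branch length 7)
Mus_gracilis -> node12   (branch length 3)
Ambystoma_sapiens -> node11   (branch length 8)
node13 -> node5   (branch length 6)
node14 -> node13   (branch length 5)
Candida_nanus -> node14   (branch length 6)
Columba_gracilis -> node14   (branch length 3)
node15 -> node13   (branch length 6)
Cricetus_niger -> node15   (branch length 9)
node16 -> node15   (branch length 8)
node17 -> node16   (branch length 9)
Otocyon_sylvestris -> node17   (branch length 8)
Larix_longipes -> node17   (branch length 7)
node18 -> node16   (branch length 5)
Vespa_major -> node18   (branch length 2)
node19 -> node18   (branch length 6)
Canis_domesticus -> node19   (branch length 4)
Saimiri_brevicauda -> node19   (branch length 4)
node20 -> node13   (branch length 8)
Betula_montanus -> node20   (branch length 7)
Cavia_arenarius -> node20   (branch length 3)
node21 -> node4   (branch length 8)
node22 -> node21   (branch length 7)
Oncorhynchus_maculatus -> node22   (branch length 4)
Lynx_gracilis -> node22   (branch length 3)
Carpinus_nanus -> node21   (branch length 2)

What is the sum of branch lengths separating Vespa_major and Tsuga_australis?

54

The path runs Vespa_major → … → MRCA → … → Tsuga_australis; the MRCA is the root of the tree.
Branch lengths along that path: 2 + 5 + 8 + 6 + 6 + 9 + 3 + 6 + 5 + 2 + 2 = 54.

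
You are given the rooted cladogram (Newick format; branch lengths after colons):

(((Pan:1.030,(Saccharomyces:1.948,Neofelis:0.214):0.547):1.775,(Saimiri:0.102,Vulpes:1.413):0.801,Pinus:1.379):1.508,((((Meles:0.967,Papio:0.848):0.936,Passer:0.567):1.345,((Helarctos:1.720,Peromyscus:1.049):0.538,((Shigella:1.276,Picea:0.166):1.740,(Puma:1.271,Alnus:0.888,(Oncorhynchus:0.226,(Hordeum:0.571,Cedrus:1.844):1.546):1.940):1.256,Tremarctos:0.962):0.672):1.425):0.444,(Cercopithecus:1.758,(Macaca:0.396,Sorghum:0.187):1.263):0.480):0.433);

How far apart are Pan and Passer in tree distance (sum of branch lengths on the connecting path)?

7.102

The path runs Pan → … → MRCA → … → Passer; the MRCA is the root of the tree.
Branch lengths along that path: 1.030 + 1.775 + 1.508 + 0.433 + 0.444 + 1.345 + 0.567 = 7.102.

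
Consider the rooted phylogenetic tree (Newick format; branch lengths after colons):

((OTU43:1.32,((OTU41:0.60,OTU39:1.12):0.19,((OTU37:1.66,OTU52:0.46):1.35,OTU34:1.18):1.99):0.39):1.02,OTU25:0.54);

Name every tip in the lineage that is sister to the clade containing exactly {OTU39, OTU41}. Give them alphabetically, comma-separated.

OTU34, OTU37, OTU52

The clade containing exactly {OTU39, OTU41} attaches to the tree at the node subtending ((OTU41,OTU39),((OTU37,OTU52),OTU34)).
The other lineage descending from that same node — the sister group — is ((OTU37,OTU52),OTU34); its 3 tips in alphabetical order are the answer.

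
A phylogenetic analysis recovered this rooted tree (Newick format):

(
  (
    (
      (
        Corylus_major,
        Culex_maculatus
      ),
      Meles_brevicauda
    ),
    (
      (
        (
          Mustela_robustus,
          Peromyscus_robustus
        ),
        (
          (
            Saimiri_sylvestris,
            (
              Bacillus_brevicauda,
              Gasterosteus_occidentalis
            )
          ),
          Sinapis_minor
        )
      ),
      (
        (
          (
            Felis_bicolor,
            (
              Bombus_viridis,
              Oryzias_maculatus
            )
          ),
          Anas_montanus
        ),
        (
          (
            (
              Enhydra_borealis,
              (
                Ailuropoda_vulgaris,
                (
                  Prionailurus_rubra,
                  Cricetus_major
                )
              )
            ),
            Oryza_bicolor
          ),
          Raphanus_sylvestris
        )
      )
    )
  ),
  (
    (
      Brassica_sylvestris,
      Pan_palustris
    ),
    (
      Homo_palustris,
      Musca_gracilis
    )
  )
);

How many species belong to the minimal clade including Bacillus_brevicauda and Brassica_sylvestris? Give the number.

The MRCA of Bacillus_brevicauda and Brassica_sylvestris is the root, so the clade is the entire tree.
That clade contains 23 terminal taxa: Ailuropoda_vulgaris, Anas_montanus, Bacillus_brevicauda, Bombus_viridis, Brassica_sylvestris, Corylus_major, Cricetus_major, Culex_maculatus, Enhydra_borealis, Felis_bicolor, Gasterosteus_occidentalis, Homo_palustris, Meles_brevicauda, Musca_gracilis, Mustela_robustus, Oryza_bicolor, Oryzias_maculatus, Pan_palustris, Peromyscus_robustus, Prionailurus_rubra, Raphanus_sylvestris, Saimiri_sylvestris, Sinapis_minor.

23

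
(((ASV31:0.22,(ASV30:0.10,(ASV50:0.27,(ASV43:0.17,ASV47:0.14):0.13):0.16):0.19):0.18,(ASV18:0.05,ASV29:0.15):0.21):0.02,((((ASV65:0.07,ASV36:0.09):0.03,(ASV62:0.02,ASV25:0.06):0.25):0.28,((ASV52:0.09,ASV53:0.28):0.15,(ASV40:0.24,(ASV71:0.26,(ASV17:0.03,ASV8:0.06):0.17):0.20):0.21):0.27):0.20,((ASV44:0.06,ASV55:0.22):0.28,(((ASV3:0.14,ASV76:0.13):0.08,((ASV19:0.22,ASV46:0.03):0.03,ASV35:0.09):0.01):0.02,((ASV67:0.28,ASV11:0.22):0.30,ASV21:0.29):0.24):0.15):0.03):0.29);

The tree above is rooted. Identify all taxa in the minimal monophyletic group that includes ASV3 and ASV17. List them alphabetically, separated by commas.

Tracing ASV3: it sits inside (ASV3,ASV76).
Tracing ASV17: it sits inside (ASV17,ASV8).
The smallest clade enclosing both is ((((ASV65,ASV36),(ASV62,ASV25)),((ASV52,ASV53),(ASV40,(ASV71,(ASV17,ASV8))))),((ASV44,ASV55),(((ASV3,ASV76),((ASV19,ASV46),ASV35)),((ASV67,ASV11),ASV21)))); the answer is its 20 terminal taxa in alphabetical order.

ASV11, ASV17, ASV19, ASV21, ASV25, ASV3, ASV35, ASV36, ASV40, ASV44, ASV46, ASV52, ASV53, ASV55, ASV62, ASV65, ASV67, ASV71, ASV76, ASV8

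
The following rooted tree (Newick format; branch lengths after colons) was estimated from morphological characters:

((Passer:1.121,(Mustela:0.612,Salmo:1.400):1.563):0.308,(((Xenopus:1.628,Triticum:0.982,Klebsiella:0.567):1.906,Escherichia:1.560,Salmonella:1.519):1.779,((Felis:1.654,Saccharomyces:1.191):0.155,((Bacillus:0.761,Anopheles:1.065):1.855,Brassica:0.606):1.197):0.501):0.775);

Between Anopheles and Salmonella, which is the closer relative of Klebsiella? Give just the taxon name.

Salmonella

The MRCA of Klebsiella and Salmonella subtends ((Xenopus,Triticum,Klebsiella),Escherichia,Salmonella) (5 taxa).
The MRCA of Klebsiella and Anopheles subtends (((Xenopus,Triticum,Klebsiella),Escherichia,Salmonella),((Felis,Saccharomyces),((Bacillus,Anopheles),Brassica))) (10 taxa).
The first is nested inside the second, so Klebsiella shares a more recent common ancestor with Salmonella.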